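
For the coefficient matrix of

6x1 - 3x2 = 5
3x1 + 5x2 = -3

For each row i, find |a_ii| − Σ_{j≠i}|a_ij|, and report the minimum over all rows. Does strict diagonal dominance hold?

row 1: |6| − (3) = 3
row 2: |5| − (3) = 2
minimum over rows = 2 → strictly diagonally dominant (convergence guaranteed)

2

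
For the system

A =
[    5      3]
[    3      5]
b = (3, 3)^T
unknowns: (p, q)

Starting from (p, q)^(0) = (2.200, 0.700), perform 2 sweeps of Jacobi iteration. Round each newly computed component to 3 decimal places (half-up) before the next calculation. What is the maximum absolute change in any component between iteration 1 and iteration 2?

1.212

Iteration 1:
  p = (3 - (3)·0.700) / (5) = 0.180
  q = (3 - (3)·2.200) / (5) = -0.720
Iteration 2:
  p = (3 - (3)·-0.720) / (5) = 1.032
  q = (3 - (3)·0.180) / (5) = 0.492
Change: (0.852, 1.212) → max |·| = 1.212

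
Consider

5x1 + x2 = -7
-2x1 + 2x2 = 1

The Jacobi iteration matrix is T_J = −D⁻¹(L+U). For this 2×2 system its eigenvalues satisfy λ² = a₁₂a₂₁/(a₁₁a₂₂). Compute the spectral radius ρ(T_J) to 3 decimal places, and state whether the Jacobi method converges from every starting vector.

a₁₂a₂₁/(a₁₁a₂₂) = (1)·(-2) / ((5)·(2)) = -0.200000
ρ = √|-0.200000| = √0.200000 = 0.447
ρ < 1, so Jacobi converges

0.447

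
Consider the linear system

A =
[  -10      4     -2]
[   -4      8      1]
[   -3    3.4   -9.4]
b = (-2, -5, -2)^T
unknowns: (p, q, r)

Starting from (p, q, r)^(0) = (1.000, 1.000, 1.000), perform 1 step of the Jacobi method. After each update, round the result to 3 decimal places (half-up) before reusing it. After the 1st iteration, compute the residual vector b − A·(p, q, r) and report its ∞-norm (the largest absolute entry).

3.510

Iteration 1:
  p = (-2 - (4)·1.000 - (-2)·1.000) / (-10) = 0.400
  q = (-5 - (-4)·1.000 - (1)·1.000) / (8) = -0.250
  r = (-2 - (-3)·1.000 - (3.4)·1.000) / (-9.4) = 0.255
Residual b − A·x = (3.510, -1.655, 2.447); ∞-norm = 3.510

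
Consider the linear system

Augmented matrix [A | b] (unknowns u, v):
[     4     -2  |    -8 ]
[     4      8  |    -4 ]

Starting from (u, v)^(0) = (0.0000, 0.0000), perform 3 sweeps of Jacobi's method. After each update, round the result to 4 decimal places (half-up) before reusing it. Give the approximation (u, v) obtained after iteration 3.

Iteration 1:
  u = (-8 - (-2)·0.0000) / (4) = -2.0000
  v = (-4 - (4)·0.0000) / (8) = -0.5000
Iteration 2:
  u = (-8 - (-2)·-0.5000) / (4) = -2.2500
  v = (-4 - (4)·-2.0000) / (8) = 0.5000
Iteration 3:
  u = (-8 - (-2)·0.5000) / (4) = -1.7500
  v = (-4 - (4)·-2.2500) / (8) = 0.6250

(-1.7500, 0.6250)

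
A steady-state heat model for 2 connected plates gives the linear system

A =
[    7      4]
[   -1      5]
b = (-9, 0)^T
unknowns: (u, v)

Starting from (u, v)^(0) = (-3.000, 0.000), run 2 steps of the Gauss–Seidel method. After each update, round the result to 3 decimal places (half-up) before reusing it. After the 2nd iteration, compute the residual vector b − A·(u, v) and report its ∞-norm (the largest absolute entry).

0.115

Iteration 1:
  u = (-9 - (4)·0.000) / (7) = -1.286
  v = (0 - (-1)·-1.286) / (5) = -0.257
Iteration 2:
  u = (-9 - (4)·-0.257) / (7) = -1.139
  v = (0 - (-1)·-1.139) / (5) = -0.228
Residual b − A·x = (-0.115, 0.001); ∞-norm = 0.115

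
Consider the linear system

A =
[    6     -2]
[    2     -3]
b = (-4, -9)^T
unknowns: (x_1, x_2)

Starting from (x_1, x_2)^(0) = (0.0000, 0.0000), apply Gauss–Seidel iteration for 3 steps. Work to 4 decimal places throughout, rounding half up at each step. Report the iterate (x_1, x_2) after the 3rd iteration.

Iteration 1:
  x_1 = (-4 - (-2)·0.0000) / (6) = -0.6667
  x_2 = (-9 - (2)·-0.6667) / (-3) = 2.5555
Iteration 2:
  x_1 = (-4 - (-2)·2.5555) / (6) = 0.1852
  x_2 = (-9 - (2)·0.1852) / (-3) = 3.1235
Iteration 3:
  x_1 = (-4 - (-2)·3.1235) / (6) = 0.3745
  x_2 = (-9 - (2)·0.3745) / (-3) = 3.2497

(0.3745, 3.2497)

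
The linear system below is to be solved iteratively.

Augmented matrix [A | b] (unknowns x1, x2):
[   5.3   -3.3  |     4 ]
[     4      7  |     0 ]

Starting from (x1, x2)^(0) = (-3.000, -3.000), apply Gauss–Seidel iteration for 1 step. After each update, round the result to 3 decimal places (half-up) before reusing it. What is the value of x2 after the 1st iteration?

0.636

Iteration 1:
  x1 = (4 - (-3.3)·-3.000) / (5.3) = -1.113
  x2 = (0 - (4)·-1.113) / (7) = 0.636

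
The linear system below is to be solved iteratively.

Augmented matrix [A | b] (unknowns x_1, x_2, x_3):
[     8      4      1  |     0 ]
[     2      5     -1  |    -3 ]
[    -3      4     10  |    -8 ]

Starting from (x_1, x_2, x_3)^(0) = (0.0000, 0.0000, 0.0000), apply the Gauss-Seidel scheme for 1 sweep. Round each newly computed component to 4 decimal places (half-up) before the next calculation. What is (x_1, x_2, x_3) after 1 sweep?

(0.0000, -0.6000, -0.5600)

Iteration 1:
  x_1 = (0 - (4)·0.0000 - (1)·0.0000) / (8) = 0.0000
  x_2 = (-3 - (2)·0.0000 - (-1)·0.0000) / (5) = -0.6000
  x_3 = (-8 - (-3)·0.0000 - (4)·-0.6000) / (10) = -0.5600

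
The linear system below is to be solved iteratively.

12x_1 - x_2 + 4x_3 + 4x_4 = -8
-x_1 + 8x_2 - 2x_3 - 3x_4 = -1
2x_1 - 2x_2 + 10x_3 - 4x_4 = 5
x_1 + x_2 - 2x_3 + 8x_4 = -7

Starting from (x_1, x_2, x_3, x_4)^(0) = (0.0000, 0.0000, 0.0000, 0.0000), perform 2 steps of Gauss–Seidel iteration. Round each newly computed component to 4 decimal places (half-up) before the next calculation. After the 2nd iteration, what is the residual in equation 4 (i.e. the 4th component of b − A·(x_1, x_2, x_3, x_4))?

Iteration 1:
  x_1 = (-8 - (-1)·0.0000 - (4)·0.0000 - (4)·0.0000) / (12) = -0.6667
  x_2 = (-1 - (-1)·-0.6667 - (-2)·0.0000 - (-3)·0.0000) / (8) = -0.2083
  x_3 = (5 - (2)·-0.6667 - (-2)·-0.2083 - (-4)·0.0000) / (10) = 0.5917
  x_4 = (-7 - (1)·-0.6667 - (1)·-0.2083 - (-2)·0.5917) / (8) = -0.6177
Iteration 2:
  x_1 = (-8 - (-1)·-0.2083 - (4)·0.5917 - (4)·-0.6177) / (12) = -0.6754
  x_2 = (-1 - (-1)·-0.6754 - (-2)·0.5917 - (-3)·-0.6177) / (8) = -0.2931
  x_3 = (5 - (2)·-0.6754 - (-2)·-0.2931 - (-4)·-0.6177) / (10) = 0.3294
  x_4 = (-7 - (1)·-0.6754 - (1)·-0.2931 - (-2)·0.3294) / (8) = -0.6716
Residual b − A·x = (1.1805, -0.6866, -0.2158, 0.0001)

0.0001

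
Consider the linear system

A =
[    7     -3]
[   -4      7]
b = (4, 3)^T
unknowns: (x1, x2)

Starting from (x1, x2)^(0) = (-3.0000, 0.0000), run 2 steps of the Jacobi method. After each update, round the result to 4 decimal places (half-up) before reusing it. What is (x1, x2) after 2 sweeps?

(0.0204, 0.7551)

Iteration 1:
  x1 = (4 - (-3)·0.0000) / (7) = 0.5714
  x2 = (3 - (-4)·-3.0000) / (7) = -1.2857
Iteration 2:
  x1 = (4 - (-3)·-1.2857) / (7) = 0.0204
  x2 = (3 - (-4)·0.5714) / (7) = 0.7551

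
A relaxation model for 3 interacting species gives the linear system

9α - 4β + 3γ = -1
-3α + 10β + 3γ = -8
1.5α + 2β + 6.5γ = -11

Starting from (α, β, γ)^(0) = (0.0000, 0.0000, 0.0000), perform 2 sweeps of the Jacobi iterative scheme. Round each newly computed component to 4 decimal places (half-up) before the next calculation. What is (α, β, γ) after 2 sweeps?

(0.0974, -0.3256, -1.4205)

Iteration 1:
  α = (-1 - (-4)·0.0000 - (3)·0.0000) / (9) = -0.1111
  β = (-8 - (-3)·0.0000 - (3)·0.0000) / (10) = -0.8000
  γ = (-11 - (1.5)·0.0000 - (2)·0.0000) / (6.5) = -1.6923
Iteration 2:
  α = (-1 - (-4)·-0.8000 - (3)·-1.6923) / (9) = 0.0974
  β = (-8 - (-3)·-0.1111 - (3)·-1.6923) / (10) = -0.3256
  γ = (-11 - (1.5)·-0.1111 - (2)·-0.8000) / (6.5) = -1.4205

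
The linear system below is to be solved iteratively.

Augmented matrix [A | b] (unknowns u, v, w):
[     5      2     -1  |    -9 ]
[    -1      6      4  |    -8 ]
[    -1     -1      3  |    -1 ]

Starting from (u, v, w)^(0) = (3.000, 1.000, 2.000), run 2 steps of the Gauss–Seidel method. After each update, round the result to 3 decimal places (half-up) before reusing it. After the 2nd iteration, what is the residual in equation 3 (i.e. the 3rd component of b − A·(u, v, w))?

0.001

Iteration 1:
  u = (-9 - (2)·1.000 - (-1)·2.000) / (5) = -1.800
  v = (-8 - (-1)·-1.800 - (4)·2.000) / (6) = -2.967
  w = (-1 - (-1)·-1.800 - (-1)·-2.967) / (3) = -1.922
Iteration 2:
  u = (-9 - (2)·-2.967 - (-1)·-1.922) / (5) = -0.998
  v = (-8 - (-1)·-0.998 - (4)·-1.922) / (6) = -0.218
  w = (-1 - (-1)·-0.998 - (-1)·-0.218) / (3) = -0.739
Residual b − A·x = (-4.313, -4.734, 0.001)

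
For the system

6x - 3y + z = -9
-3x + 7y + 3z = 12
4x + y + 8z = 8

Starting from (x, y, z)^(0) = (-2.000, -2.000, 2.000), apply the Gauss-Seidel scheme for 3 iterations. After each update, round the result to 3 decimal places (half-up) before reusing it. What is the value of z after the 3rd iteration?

1.984

Iteration 1:
  x = (-9 - (-3)·-2.000 - (1)·2.000) / (6) = -2.833
  y = (12 - (-3)·-2.833 - (3)·2.000) / (7) = -0.357
  z = (8 - (4)·-2.833 - (1)·-0.357) / (8) = 2.461
Iteration 2:
  x = (-9 - (-3)·-0.357 - (1)·2.461) / (6) = -2.089
  y = (12 - (-3)·-2.089 - (3)·2.461) / (7) = -0.236
  z = (8 - (4)·-2.089 - (1)·-0.236) / (8) = 2.074
Iteration 3:
  x = (-9 - (-3)·-0.236 - (1)·2.074) / (6) = -1.964
  y = (12 - (-3)·-1.964 - (3)·2.074) / (7) = -0.016
  z = (8 - (4)·-1.964 - (1)·-0.016) / (8) = 1.984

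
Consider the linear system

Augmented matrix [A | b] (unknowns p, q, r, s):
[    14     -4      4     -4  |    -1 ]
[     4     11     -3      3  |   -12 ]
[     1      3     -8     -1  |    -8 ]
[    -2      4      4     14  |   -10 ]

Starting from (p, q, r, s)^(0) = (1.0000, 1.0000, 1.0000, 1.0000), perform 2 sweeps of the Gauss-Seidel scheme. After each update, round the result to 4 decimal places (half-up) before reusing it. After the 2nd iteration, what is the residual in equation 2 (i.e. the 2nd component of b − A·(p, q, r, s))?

2.0062

Iteration 1:
  p = (-1 - (-4)·1.0000 - (4)·1.0000 - (-4)·1.0000) / (14) = 0.2143
  q = (-12 - (4)·0.2143 - (-3)·1.0000 - (3)·1.0000) / (11) = -1.1688
  r = (-8 - (1)·0.2143 - (3)·-1.1688 - (-1)·1.0000) / (-8) = 0.4635
  s = (-10 - (-2)·0.2143 - (4)·-1.1688 - (4)·0.4635) / (14) = -0.4822
Iteration 2:
  p = (-1 - (-4)·-1.1688 - (4)·0.4635 - (-4)·-0.4822) / (14) = -0.6756
  q = (-12 - (4)·-0.6756 - (-3)·0.4635 - (3)·-0.4822) / (11) = -0.5873
  r = (-8 - (1)·-0.6756 - (3)·-0.5873 - (-1)·-0.4822) / (-8) = 0.7556
  s = (-10 - (-2)·-0.6756 - (4)·-0.5873 - (4)·0.7556) / (14) = -0.8589
Residual b − A·x = (-0.3488, 2.0062, -0.3766, 0.0002)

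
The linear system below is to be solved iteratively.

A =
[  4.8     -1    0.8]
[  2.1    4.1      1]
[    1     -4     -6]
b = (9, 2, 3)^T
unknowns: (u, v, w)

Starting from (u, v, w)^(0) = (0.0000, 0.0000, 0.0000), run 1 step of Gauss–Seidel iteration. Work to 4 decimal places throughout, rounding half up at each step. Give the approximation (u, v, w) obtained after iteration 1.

Iteration 1:
  u = (9 - (-1)·0.0000 - (0.8)·0.0000) / (4.8) = 1.8750
  v = (2 - (2.1)·1.8750 - (1)·0.0000) / (4.1) = -0.4726
  w = (3 - (1)·1.8750 - (-4)·-0.4726) / (-6) = 0.1276

(1.8750, -0.4726, 0.1276)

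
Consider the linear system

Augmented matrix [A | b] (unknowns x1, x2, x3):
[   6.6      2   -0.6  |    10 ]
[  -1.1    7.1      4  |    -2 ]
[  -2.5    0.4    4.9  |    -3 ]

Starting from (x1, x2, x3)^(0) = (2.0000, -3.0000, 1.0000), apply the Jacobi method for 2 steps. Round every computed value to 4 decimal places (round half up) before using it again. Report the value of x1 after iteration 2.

Iteration 1:
  x1 = (10 - (2)·-3.0000 - (-0.6)·1.0000) / (6.6) = 2.5152
  x2 = (-2 - (-1.1)·2.0000 - (4)·1.0000) / (7.1) = -0.5352
  x3 = (-3 - (-2.5)·2.0000 - (0.4)·-3.0000) / (4.9) = 0.6531
Iteration 2:
  x1 = (10 - (2)·-0.5352 - (-0.6)·0.6531) / (6.6) = 1.7367
  x2 = (-2 - (-1.1)·2.5152 - (4)·0.6531) / (7.1) = -0.2600
  x3 = (-3 - (-2.5)·2.5152 - (0.4)·-0.5352) / (4.9) = 0.7147

1.7367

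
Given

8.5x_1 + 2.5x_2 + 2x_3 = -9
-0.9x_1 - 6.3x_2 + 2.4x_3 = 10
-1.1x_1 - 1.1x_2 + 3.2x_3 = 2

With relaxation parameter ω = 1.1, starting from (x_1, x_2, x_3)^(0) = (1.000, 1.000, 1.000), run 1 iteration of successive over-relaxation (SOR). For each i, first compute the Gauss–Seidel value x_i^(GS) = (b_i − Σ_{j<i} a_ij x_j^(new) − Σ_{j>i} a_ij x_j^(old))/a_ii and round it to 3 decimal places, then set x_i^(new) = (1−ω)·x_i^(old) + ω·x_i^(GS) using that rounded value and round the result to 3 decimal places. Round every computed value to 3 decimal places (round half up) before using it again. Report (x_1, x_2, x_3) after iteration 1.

(-1.847, -1.136, -0.540)

Iteration 1:
  x_1: GS value = (-9 - (2.5)·1.000 - (2)·1.000) / (8.5) = -1.588;  x_1 ← (1−ω)·1.000 + ω·-1.588 = -1.847
  x_2: GS value = (10 - (-0.9)·-1.847 - (2.4)·1.000) / (-6.3) = -0.942;  x_2 ← (1−ω)·1.000 + ω·-0.942 = -1.136
  x_3: GS value = (2 - (-1.1)·-1.847 - (-1.1)·-1.136) / (3.2) = -0.400;  x_3 ← (1−ω)·1.000 + ω·-0.400 = -0.540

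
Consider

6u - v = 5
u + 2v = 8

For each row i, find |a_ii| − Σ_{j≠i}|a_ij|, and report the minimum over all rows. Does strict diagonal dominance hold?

1

row 1: |6| − (1) = 5
row 2: |2| − (1) = 1
minimum over rows = 1 → strictly diagonally dominant (convergence guaranteed)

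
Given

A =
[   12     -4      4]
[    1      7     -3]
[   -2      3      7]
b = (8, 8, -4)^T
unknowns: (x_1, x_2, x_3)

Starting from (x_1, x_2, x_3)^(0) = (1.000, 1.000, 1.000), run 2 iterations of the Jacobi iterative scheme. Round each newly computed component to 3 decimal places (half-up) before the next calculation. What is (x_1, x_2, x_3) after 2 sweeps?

(1.381, 0.742, -0.993)

Iteration 1:
  x_1 = (8 - (-4)·1.000 - (4)·1.000) / (12) = 0.667
  x_2 = (8 - (1)·1.000 - (-3)·1.000) / (7) = 1.429
  x_3 = (-4 - (-2)·1.000 - (3)·1.000) / (7) = -0.714
Iteration 2:
  x_1 = (8 - (-4)·1.429 - (4)·-0.714) / (12) = 1.381
  x_2 = (8 - (1)·0.667 - (-3)·-0.714) / (7) = 0.742
  x_3 = (-4 - (-2)·0.667 - (3)·1.429) / (7) = -0.993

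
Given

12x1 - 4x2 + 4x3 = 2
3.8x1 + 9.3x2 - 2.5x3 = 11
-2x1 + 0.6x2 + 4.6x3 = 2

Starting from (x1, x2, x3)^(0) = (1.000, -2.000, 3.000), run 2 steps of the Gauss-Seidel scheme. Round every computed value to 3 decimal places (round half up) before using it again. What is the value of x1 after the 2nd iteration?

1.220

Iteration 1:
  x1 = (2 - (-4)·-2.000 - (4)·3.000) / (12) = -1.500
  x2 = (11 - (3.8)·-1.500 - (-2.5)·3.000) / (9.3) = 2.602
  x3 = (2 - (-2)·-1.500 - (0.6)·2.602) / (4.6) = -0.557
Iteration 2:
  x1 = (2 - (-4)·2.602 - (4)·-0.557) / (12) = 1.220
  x2 = (11 - (3.8)·1.220 - (-2.5)·-0.557) / (9.3) = 0.535
  x3 = (2 - (-2)·1.220 - (0.6)·0.535) / (4.6) = 0.895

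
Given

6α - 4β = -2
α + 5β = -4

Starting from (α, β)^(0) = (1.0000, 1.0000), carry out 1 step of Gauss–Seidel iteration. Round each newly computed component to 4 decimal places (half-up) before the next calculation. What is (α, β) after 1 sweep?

Iteration 1:
  α = (-2 - (-4)·1.0000) / (6) = 0.3333
  β = (-4 - (1)·0.3333) / (5) = -0.8667

(0.3333, -0.8667)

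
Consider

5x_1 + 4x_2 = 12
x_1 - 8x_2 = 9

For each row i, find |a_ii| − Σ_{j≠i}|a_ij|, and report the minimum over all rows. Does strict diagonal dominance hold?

row 1: |5| − (4) = 1
row 2: |-8| − (1) = 7
minimum over rows = 1 → strictly diagonally dominant (convergence guaranteed)

1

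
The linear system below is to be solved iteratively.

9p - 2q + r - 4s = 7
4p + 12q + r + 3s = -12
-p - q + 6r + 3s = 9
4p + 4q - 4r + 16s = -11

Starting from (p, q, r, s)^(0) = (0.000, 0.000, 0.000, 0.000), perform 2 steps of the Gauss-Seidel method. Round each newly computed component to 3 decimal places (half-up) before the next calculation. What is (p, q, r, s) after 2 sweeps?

(0.246, -1.147, 1.456, -0.098)

Iteration 1:
  p = (7 - (-2)·0.000 - (1)·0.000 - (-4)·0.000) / (9) = 0.778
  q = (-12 - (4)·0.778 - (1)·0.000 - (3)·0.000) / (12) = -1.259
  r = (9 - (-1)·0.778 - (-1)·-1.259 - (3)·0.000) / (6) = 1.420
  s = (-11 - (4)·0.778 - (4)·-1.259 - (-4)·1.420) / (16) = -0.212
Iteration 2:
  p = (7 - (-2)·-1.259 - (1)·1.420 - (-4)·-0.212) / (9) = 0.246
  q = (-12 - (4)·0.246 - (1)·1.420 - (3)·-0.212) / (12) = -1.147
  r = (9 - (-1)·0.246 - (-1)·-1.147 - (3)·-0.212) / (6) = 1.456
  s = (-11 - (4)·0.246 - (4)·-1.147 - (-4)·1.456) / (16) = -0.098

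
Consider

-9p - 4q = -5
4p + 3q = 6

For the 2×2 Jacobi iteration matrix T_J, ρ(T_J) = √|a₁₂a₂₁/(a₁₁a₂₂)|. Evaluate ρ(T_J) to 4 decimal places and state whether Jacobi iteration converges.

a₁₂a₂₁/(a₁₁a₂₂) = (-4)·(4) / ((-9)·(3)) = 0.592593
ρ = √|0.592593| = √0.592593 = 0.7698
ρ < 1, so Jacobi converges

0.7698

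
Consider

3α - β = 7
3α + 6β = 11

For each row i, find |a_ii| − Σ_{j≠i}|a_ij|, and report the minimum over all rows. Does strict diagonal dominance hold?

row 1: |3| − (1) = 2
row 2: |6| − (3) = 3
minimum over rows = 2 → strictly diagonally dominant (convergence guaranteed)

2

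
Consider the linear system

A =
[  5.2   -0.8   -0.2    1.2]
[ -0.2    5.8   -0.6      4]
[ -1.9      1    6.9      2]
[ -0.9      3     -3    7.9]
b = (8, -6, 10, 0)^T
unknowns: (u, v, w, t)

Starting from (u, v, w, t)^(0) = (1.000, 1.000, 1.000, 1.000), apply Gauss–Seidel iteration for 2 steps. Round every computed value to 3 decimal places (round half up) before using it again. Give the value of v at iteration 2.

-1.813

Iteration 1:
  u = (8 - (-0.8)·1.000 - (-0.2)·1.000 - (1.2)·1.000) / (5.2) = 1.500
  v = (-6 - (-0.2)·1.500 - (-0.6)·1.000 - (4)·1.000) / (5.8) = -1.569
  w = (10 - (-1.9)·1.500 - (1)·-1.569 - (2)·1.000) / (6.9) = 1.800
  t = (0 - (-0.9)·1.500 - (3)·-1.569 - (-3)·1.800) / (7.9) = 1.450
Iteration 2:
  u = (8 - (-0.8)·-1.569 - (-0.2)·1.800 - (1.2)·1.450) / (5.2) = 1.032
  v = (-6 - (-0.2)·1.032 - (-0.6)·1.800 - (4)·1.450) / (5.8) = -1.813
  w = (10 - (-1.9)·1.032 - (1)·-1.813 - (2)·1.450) / (6.9) = 1.576
  t = (0 - (-0.9)·1.032 - (3)·-1.813 - (-3)·1.576) / (7.9) = 1.405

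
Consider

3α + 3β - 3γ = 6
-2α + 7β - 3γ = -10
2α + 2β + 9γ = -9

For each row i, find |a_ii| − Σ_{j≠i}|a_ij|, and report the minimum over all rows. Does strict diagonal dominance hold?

-3

row 1: |3| − (3+3) = -3
row 2: |7| − (2+3) = 2
row 3: |9| − (2+2) = 5
minimum over rows = -3 → not strictly diagonally dominant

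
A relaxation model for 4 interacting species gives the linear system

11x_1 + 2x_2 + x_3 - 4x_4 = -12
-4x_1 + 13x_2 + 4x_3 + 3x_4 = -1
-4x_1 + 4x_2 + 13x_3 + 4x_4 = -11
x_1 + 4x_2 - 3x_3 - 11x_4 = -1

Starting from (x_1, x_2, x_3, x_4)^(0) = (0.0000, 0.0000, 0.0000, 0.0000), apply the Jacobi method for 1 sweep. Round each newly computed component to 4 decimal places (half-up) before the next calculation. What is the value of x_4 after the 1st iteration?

Iteration 1:
  x_1 = (-12 - (2)·0.0000 - (1)·0.0000 - (-4)·0.0000) / (11) = -1.0909
  x_2 = (-1 - (-4)·0.0000 - (4)·0.0000 - (3)·0.0000) / (13) = -0.0769
  x_3 = (-11 - (-4)·0.0000 - (4)·0.0000 - (4)·0.0000) / (13) = -0.8462
  x_4 = (-1 - (1)·0.0000 - (4)·0.0000 - (-3)·0.0000) / (-11) = 0.0909

0.0909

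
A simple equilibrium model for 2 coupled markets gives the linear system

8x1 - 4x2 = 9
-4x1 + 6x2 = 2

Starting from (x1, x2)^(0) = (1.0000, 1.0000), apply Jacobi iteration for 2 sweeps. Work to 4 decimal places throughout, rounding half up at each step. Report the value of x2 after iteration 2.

1.4167

Iteration 1:
  x1 = (9 - (-4)·1.0000) / (8) = 1.6250
  x2 = (2 - (-4)·1.0000) / (6) = 1.0000
Iteration 2:
  x1 = (9 - (-4)·1.0000) / (8) = 1.6250
  x2 = (2 - (-4)·1.6250) / (6) = 1.4167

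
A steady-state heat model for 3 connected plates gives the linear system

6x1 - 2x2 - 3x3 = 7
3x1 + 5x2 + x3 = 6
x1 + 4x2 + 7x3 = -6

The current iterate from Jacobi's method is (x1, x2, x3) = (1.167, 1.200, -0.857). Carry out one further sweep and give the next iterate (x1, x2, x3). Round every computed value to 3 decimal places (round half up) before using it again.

(1.138, 0.671, -1.710)

One sweep:
  x1 = (7 - (-2)·1.200 - (-3)·-0.857) / (6) = 1.138
  x2 = (6 - (3)·1.167 - (1)·-0.857) / (5) = 0.671
  x3 = (-6 - (1)·1.167 - (4)·1.200) / (7) = -1.710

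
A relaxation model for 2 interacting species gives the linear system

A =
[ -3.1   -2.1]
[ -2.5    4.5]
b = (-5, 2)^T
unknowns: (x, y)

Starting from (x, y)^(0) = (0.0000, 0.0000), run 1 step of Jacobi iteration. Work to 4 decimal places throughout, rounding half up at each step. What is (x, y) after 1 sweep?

Iteration 1:
  x = (-5 - (-2.1)·0.0000) / (-3.1) = 1.6129
  y = (2 - (-2.5)·0.0000) / (4.5) = 0.4444

(1.6129, 0.4444)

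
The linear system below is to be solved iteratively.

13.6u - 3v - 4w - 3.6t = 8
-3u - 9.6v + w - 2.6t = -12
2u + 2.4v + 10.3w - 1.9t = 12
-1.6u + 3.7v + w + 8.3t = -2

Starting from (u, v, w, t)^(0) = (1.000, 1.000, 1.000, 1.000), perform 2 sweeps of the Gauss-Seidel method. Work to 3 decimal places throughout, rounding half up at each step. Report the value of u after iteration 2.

0.906

Iteration 1:
  u = (8 - (-3)·1.000 - (-4)·1.000 - (-3.6)·1.000) / (13.6) = 1.368
  v = (-12 - (-3)·1.368 - (1)·1.000 - (-2.6)·1.000) / (-9.6) = 0.656
  w = (12 - (2)·1.368 - (2.4)·0.656 - (-1.9)·1.000) / (10.3) = 0.931
  t = (-2 - (-1.6)·1.368 - (3.7)·0.656 - (1)·0.931) / (8.3) = -0.382
Iteration 2:
  u = (8 - (-3)·0.656 - (-4)·0.931 - (-3.6)·-0.382) / (13.6) = 0.906
  v = (-12 - (-3)·0.906 - (1)·0.931 - (-2.6)·-0.382) / (-9.6) = 1.167
  w = (12 - (2)·0.906 - (2.4)·1.167 - (-1.9)·-0.382) / (10.3) = 0.647
  t = (-2 - (-1.6)·0.906 - (3.7)·1.167 - (1)·0.647) / (8.3) = -0.664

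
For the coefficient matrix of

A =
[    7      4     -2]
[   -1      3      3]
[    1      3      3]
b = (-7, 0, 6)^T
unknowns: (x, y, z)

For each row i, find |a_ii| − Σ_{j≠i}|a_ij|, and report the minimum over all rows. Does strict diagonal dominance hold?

row 1: |7| − (4+2) = 1
row 2: |3| − (1+3) = -1
row 3: |3| − (1+3) = -1
minimum over rows = -1 → not strictly diagonally dominant

-1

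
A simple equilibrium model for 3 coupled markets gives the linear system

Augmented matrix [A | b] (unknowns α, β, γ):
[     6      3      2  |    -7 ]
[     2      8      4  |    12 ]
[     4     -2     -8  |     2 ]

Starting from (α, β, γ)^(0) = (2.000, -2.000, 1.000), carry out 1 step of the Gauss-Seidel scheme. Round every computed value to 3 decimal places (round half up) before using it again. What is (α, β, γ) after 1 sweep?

(-0.500, 1.125, -0.781)

Iteration 1:
  α = (-7 - (3)·-2.000 - (2)·1.000) / (6) = -0.500
  β = (12 - (2)·-0.500 - (4)·1.000) / (8) = 1.125
  γ = (2 - (4)·-0.500 - (-2)·1.125) / (-8) = -0.781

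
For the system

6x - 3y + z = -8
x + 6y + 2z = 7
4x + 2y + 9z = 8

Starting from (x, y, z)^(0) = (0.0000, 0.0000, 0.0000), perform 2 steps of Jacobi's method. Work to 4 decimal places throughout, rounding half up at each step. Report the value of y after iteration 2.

1.0926

Iteration 1:
  x = (-8 - (-3)·0.0000 - (1)·0.0000) / (6) = -1.3333
  y = (7 - (1)·0.0000 - (2)·0.0000) / (6) = 1.1667
  z = (8 - (4)·0.0000 - (2)·0.0000) / (9) = 0.8889
Iteration 2:
  x = (-8 - (-3)·1.1667 - (1)·0.8889) / (6) = -0.8981
  y = (7 - (1)·-1.3333 - (2)·0.8889) / (6) = 1.0926
  z = (8 - (4)·-1.3333 - (2)·1.1667) / (9) = 1.2222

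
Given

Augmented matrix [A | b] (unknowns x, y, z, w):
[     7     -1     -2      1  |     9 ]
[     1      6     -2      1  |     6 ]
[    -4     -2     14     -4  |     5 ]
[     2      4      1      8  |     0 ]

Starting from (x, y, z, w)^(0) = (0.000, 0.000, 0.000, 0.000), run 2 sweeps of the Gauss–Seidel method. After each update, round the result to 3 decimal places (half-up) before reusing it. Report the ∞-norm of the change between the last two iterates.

Iteration 1:
  x = (9 - (-1)·0.000 - (-2)·0.000 - (1)·0.000) / (7) = 1.286
  y = (6 - (1)·1.286 - (-2)·0.000 - (1)·0.000) / (6) = 0.786
  z = (5 - (-4)·1.286 - (-2)·0.786 - (-4)·0.000) / (14) = 0.837
  w = (0 - (2)·1.286 - (4)·0.786 - (1)·0.837) / (8) = -0.819
Iteration 2:
  x = (9 - (-1)·0.786 - (-2)·0.837 - (1)·-0.819) / (7) = 1.754
  y = (6 - (1)·1.754 - (-2)·0.837 - (1)·-0.819) / (6) = 1.123
  z = (5 - (-4)·1.754 - (-2)·1.123 - (-4)·-0.819) / (14) = 0.785
  w = (0 - (2)·1.754 - (4)·1.123 - (1)·0.785) / (8) = -1.098
Change: (0.468, 0.337, -0.052, -0.279) → max |·| = 0.468

0.468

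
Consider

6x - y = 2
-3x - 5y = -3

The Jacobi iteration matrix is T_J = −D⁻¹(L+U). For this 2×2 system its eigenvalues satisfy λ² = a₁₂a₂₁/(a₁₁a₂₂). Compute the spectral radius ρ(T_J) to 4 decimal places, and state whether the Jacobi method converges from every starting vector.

a₁₂a₂₁/(a₁₁a₂₂) = (-1)·(-3) / ((6)·(-5)) = -0.100000
ρ = √|-0.100000| = √0.100000 = 0.3162
ρ < 1, so Jacobi converges

0.3162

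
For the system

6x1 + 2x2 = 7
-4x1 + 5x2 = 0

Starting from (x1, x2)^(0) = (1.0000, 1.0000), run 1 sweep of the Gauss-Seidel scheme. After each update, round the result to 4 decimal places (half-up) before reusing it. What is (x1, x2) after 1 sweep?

(0.8333, 0.6666)

Iteration 1:
  x1 = (7 - (2)·1.0000) / (6) = 0.8333
  x2 = (0 - (-4)·0.8333) / (5) = 0.6666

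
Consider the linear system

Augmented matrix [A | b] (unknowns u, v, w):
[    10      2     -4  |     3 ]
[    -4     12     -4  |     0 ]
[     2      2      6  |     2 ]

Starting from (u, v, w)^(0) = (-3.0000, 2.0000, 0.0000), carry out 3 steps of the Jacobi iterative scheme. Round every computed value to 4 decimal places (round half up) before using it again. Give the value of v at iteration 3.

0.4889

Iteration 1:
  u = (3 - (2)·2.0000 - (-4)·0.0000) / (10) = -0.1000
  v = (0 - (-4)·-3.0000 - (-4)·0.0000) / (12) = -1.0000
  w = (2 - (2)·-3.0000 - (2)·2.0000) / (6) = 0.6667
Iteration 2:
  u = (3 - (2)·-1.0000 - (-4)·0.6667) / (10) = 0.7667
  v = (0 - (-4)·-0.1000 - (-4)·0.6667) / (12) = 0.1889
  w = (2 - (2)·-0.1000 - (2)·-1.0000) / (6) = 0.7000
Iteration 3:
  u = (3 - (2)·0.1889 - (-4)·0.7000) / (10) = 0.5422
  v = (0 - (-4)·0.7667 - (-4)·0.7000) / (12) = 0.4889
  w = (2 - (2)·0.7667 - (2)·0.1889) / (6) = 0.0148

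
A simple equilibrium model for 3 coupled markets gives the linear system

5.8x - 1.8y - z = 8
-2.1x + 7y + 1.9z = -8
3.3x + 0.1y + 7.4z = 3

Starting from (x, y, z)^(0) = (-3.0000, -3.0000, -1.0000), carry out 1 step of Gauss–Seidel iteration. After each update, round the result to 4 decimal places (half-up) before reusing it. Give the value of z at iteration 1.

Iteration 1:
  x = (8 - (-1.8)·-3.0000 - (-1)·-1.0000) / (5.8) = 0.2759
  y = (-8 - (-2.1)·0.2759 - (1.9)·-1.0000) / (7) = -0.7887
  z = (3 - (3.3)·0.2759 - (0.1)·-0.7887) / (7.4) = 0.2930

0.2930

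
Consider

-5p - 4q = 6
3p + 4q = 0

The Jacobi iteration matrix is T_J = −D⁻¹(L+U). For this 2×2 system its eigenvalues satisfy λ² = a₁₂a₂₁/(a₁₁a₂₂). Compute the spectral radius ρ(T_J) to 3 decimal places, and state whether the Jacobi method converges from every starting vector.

0.775

a₁₂a₂₁/(a₁₁a₂₂) = (-4)·(3) / ((-5)·(4)) = 0.600000
ρ = √|0.600000| = √0.600000 = 0.775
ρ < 1, so Jacobi converges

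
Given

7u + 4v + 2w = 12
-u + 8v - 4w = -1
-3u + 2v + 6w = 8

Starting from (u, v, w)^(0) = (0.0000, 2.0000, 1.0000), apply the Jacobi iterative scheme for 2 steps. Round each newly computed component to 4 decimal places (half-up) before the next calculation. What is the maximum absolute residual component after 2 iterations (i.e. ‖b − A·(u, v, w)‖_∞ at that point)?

Iteration 1:
  u = (12 - (4)·2.0000 - (2)·1.0000) / (7) = 0.2857
  v = (-1 - (-1)·0.0000 - (-4)·1.0000) / (8) = 0.3750
  w = (8 - (-3)·0.0000 - (2)·2.0000) / (6) = 0.6667
Iteration 2:
  u = (12 - (4)·0.3750 - (2)·0.6667) / (7) = 1.3095
  v = (-1 - (-1)·0.2857 - (-4)·0.6667) / (8) = 0.2441
  w = (8 - (-3)·0.2857 - (2)·0.3750) / (6) = 1.3512
Residual b − A·x = (-0.8453, 3.7615, 3.3331); ∞-norm = 3.7615

3.7615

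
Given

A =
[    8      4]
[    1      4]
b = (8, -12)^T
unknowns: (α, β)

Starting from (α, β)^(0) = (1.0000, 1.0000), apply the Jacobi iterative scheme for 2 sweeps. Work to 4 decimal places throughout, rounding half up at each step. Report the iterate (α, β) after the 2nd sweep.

Iteration 1:
  α = (8 - (4)·1.0000) / (8) = 0.5000
  β = (-12 - (1)·1.0000) / (4) = -3.2500
Iteration 2:
  α = (8 - (4)·-3.2500) / (8) = 2.6250
  β = (-12 - (1)·0.5000) / (4) = -3.1250

(2.6250, -3.1250)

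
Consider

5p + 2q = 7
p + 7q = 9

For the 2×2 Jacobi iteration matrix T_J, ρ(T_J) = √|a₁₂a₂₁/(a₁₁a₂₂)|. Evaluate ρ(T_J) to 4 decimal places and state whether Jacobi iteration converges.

0.2390

a₁₂a₂₁/(a₁₁a₂₂) = (2)·(1) / ((5)·(7)) = 0.057143
ρ = √|0.057143| = √0.057143 = 0.2390
ρ < 1, so Jacobi converges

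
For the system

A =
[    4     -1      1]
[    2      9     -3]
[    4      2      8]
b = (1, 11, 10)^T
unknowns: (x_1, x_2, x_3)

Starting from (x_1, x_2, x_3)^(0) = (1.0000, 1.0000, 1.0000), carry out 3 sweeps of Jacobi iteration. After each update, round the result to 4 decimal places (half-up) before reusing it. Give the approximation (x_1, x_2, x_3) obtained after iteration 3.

Iteration 1:
  x_1 = (1 - (-1)·1.0000 - (1)·1.0000) / (4) = 0.2500
  x_2 = (11 - (2)·1.0000 - (-3)·1.0000) / (9) = 1.3333
  x_3 = (10 - (4)·1.0000 - (2)·1.0000) / (8) = 0.5000
Iteration 2:
  x_1 = (1 - (-1)·1.3333 - (1)·0.5000) / (4) = 0.4583
  x_2 = (11 - (2)·0.2500 - (-3)·0.5000) / (9) = 1.3333
  x_3 = (10 - (4)·0.2500 - (2)·1.3333) / (8) = 0.7917
Iteration 3:
  x_1 = (1 - (-1)·1.3333 - (1)·0.7917) / (4) = 0.3854
  x_2 = (11 - (2)·0.4583 - (-3)·0.7917) / (9) = 1.3843
  x_3 = (10 - (4)·0.4583 - (2)·1.3333) / (8) = 0.6875

(0.3854, 1.3843, 0.6875)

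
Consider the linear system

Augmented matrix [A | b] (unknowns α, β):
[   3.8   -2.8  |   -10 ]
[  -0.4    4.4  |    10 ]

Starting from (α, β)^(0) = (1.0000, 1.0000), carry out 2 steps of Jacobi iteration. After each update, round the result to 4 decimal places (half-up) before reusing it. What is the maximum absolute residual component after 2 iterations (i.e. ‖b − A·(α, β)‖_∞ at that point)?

0.7366

Iteration 1:
  α = (-10 - (-2.8)·1.0000) / (3.8) = -1.8947
  β = (10 - (-0.4)·1.0000) / (4.4) = 2.3636
Iteration 2:
  α = (-10 - (-2.8)·2.3636) / (3.8) = -0.8900
  β = (10 - (-0.4)·-1.8947) / (4.4) = 2.1005
Residual b − A·x = (-0.7366, 0.4018); ∞-norm = 0.7366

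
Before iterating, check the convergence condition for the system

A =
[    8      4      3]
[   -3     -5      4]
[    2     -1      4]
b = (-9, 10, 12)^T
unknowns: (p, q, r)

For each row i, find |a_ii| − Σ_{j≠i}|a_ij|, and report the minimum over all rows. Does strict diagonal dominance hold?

row 1: |8| − (4+3) = 1
row 2: |-5| − (3+4) = -2
row 3: |4| − (2+1) = 1
minimum over rows = -2 → not strictly diagonally dominant

-2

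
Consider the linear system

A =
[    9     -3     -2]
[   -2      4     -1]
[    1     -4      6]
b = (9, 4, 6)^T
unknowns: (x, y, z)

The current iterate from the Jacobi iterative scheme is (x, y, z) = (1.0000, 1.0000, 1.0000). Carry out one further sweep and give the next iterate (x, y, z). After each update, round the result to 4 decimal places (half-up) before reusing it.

One sweep:
  x = (9 - (-3)·1.0000 - (-2)·1.0000) / (9) = 1.5556
  y = (4 - (-2)·1.0000 - (-1)·1.0000) / (4) = 1.7500
  z = (6 - (1)·1.0000 - (-4)·1.0000) / (6) = 1.5000

(1.5556, 1.7500, 1.5000)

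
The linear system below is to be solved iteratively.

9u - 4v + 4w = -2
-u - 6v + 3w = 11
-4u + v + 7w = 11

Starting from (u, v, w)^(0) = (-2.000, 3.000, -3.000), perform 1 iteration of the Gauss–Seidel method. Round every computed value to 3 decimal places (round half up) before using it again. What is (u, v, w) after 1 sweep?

Iteration 1:
  u = (-2 - (-4)·3.000 - (4)·-3.000) / (9) = 2.444
  v = (11 - (-1)·2.444 - (3)·-3.000) / (-6) = -3.741
  w = (11 - (-4)·2.444 - (1)·-3.741) / (7) = 3.502

(2.444, -3.741, 3.502)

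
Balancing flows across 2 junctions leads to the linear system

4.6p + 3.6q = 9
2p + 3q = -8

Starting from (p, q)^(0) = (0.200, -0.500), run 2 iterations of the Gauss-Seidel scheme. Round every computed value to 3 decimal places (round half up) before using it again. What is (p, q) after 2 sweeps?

(5.269, -6.179)

Iteration 1:
  p = (9 - (3.6)·-0.500) / (4.6) = 2.348
  q = (-8 - (2)·2.348) / (3) = -4.232
Iteration 2:
  p = (9 - (3.6)·-4.232) / (4.6) = 5.269
  q = (-8 - (2)·5.269) / (3) = -6.179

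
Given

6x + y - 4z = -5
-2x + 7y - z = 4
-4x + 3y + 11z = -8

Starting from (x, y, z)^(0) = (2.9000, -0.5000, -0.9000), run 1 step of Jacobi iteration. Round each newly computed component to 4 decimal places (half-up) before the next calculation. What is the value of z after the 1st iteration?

Iteration 1:
  x = (-5 - (1)·-0.5000 - (-4)·-0.9000) / (6) = -1.3500
  y = (4 - (-2)·2.9000 - (-1)·-0.9000) / (7) = 1.2714
  z = (-8 - (-4)·2.9000 - (3)·-0.5000) / (11) = 0.4636

0.4636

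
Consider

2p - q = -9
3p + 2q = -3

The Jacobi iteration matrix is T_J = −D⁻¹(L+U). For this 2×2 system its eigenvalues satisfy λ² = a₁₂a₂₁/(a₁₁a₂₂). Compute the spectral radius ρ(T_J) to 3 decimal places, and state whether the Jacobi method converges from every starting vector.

0.866

a₁₂a₂₁/(a₁₁a₂₂) = (-1)·(3) / ((2)·(2)) = -0.750000
ρ = √|-0.750000| = √0.750000 = 0.866
ρ < 1, so Jacobi converges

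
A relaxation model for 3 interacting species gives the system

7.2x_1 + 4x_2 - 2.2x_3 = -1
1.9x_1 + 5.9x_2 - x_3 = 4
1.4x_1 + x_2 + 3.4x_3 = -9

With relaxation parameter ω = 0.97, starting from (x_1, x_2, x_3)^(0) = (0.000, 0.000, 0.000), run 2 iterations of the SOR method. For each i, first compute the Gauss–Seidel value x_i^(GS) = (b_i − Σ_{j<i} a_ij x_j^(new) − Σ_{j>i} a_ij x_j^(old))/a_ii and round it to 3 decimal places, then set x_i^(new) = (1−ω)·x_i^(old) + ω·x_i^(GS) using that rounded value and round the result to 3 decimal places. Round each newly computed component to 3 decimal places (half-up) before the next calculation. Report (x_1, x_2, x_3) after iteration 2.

(-1.319, 0.645, -2.307)

Iteration 1:
  x_1: GS value = (-1 - (4)·0.000 - (-2.2)·0.000) / (7.2) = -0.139;  x_1 ← (1−ω)·0.000 + ω·-0.139 = -0.135
  x_2: GS value = (4 - (1.9)·-0.135 - (-1)·0.000) / (5.9) = 0.721;  x_2 ← (1−ω)·0.000 + ω·0.721 = 0.699
  x_3: GS value = (-9 - (1.4)·-0.135 - (1)·0.699) / (3.4) = -2.797;  x_3 ← (1−ω)·0.000 + ω·-2.797 = -2.713
Iteration 2:
  x_1: GS value = (-1 - (4)·0.699 - (-2.2)·-2.713) / (7.2) = -1.356;  x_1 ← (1−ω)·-0.135 + ω·-1.356 = -1.319
  x_2: GS value = (4 - (1.9)·-1.319 - (-1)·-2.713) / (5.9) = 0.643;  x_2 ← (1−ω)·0.699 + ω·0.643 = 0.645
  x_3: GS value = (-9 - (1.4)·-1.319 - (1)·0.645) / (3.4) = -2.294;  x_3 ← (1−ω)·-2.713 + ω·-2.294 = -2.307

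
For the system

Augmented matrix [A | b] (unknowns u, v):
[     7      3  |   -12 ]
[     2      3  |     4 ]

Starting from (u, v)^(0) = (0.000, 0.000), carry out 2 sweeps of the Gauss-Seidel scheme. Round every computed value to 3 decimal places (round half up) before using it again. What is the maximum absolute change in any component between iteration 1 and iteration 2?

1.061

Iteration 1:
  u = (-12 - (3)·0.000) / (7) = -1.714
  v = (4 - (2)·-1.714) / (3) = 2.476
Iteration 2:
  u = (-12 - (3)·2.476) / (7) = -2.775
  v = (4 - (2)·-2.775) / (3) = 3.183
Change: (-1.061, 0.707) → max |·| = 1.061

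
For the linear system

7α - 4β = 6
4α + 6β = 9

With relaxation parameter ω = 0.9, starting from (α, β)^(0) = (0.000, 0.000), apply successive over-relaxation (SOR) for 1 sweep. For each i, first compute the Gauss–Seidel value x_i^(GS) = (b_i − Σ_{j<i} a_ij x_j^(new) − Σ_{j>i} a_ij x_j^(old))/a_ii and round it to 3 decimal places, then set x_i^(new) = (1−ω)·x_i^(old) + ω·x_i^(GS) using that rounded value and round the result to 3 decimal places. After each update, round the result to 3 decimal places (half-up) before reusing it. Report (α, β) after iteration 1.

Iteration 1:
  α: GS value = (6 - (-4)·0.000) / (7) = 0.857;  α ← (1−ω)·0.000 + ω·0.857 = 0.771
  β: GS value = (9 - (4)·0.771) / (6) = 0.986;  β ← (1−ω)·0.000 + ω·0.986 = 0.887

(0.771, 0.887)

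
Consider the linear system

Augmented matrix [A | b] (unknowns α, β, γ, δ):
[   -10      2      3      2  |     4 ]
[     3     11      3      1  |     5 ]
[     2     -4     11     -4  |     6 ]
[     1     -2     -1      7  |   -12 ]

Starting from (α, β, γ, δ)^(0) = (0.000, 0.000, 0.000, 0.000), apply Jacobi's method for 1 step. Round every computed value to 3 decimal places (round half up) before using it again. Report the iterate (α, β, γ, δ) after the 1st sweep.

Iteration 1:
  α = (4 - (2)·0.000 - (3)·0.000 - (2)·0.000) / (-10) = -0.400
  β = (5 - (3)·0.000 - (3)·0.000 - (1)·0.000) / (11) = 0.455
  γ = (6 - (2)·0.000 - (-4)·0.000 - (-4)·0.000) / (11) = 0.545
  δ = (-12 - (1)·0.000 - (-2)·0.000 - (-1)·0.000) / (7) = -1.714

(-0.400, 0.455, 0.545, -1.714)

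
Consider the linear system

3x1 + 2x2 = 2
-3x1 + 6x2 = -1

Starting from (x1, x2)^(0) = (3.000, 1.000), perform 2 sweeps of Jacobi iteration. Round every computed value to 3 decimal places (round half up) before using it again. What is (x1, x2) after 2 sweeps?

(-0.222, -0.167)

Iteration 1:
  x1 = (2 - (2)·1.000) / (3) = 0.000
  x2 = (-1 - (-3)·3.000) / (6) = 1.333
Iteration 2:
  x1 = (2 - (2)·1.333) / (3) = -0.222
  x2 = (-1 - (-3)·0.000) / (6) = -0.167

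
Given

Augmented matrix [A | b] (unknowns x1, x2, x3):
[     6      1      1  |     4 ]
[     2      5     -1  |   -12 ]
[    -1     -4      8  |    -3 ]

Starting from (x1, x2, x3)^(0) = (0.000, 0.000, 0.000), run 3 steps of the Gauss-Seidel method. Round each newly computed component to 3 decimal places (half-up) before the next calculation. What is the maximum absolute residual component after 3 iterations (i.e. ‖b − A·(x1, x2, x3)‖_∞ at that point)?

0.129

Iteration 1:
  x1 = (4 - (1)·0.000 - (1)·0.000) / (6) = 0.667
  x2 = (-12 - (2)·0.667 - (-1)·0.000) / (5) = -2.667
  x3 = (-3 - (-1)·0.667 - (-4)·-2.667) / (8) = -1.625
Iteration 2:
  x1 = (4 - (1)·-2.667 - (1)·-1.625) / (6) = 1.382
  x2 = (-12 - (2)·1.382 - (-1)·-1.625) / (5) = -3.278
  x3 = (-3 - (-1)·1.382 - (-4)·-3.278) / (8) = -1.841
Iteration 3:
  x1 = (4 - (1)·-3.278 - (1)·-1.841) / (6) = 1.520
  x2 = (-12 - (2)·1.520 - (-1)·-1.841) / (5) = -3.376
  x3 = (-3 - (-1)·1.520 - (-4)·-3.376) / (8) = -1.873
Residual b − A·x = (0.129, -0.033, 0.000); ∞-norm = 0.129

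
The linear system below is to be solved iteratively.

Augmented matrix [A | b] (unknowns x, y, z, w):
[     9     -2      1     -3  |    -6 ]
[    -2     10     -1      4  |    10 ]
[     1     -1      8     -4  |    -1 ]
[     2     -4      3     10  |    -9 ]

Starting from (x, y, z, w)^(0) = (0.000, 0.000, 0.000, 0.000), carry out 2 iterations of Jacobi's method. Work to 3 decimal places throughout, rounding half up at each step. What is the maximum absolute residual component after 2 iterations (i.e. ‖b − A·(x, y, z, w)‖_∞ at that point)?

Iteration 1:
  x = (-6 - (-2)·0.000 - (1)·0.000 - (-3)·0.000) / (9) = -0.667
  y = (10 - (-2)·0.000 - (-1)·0.000 - (4)·0.000) / (10) = 1.000
  z = (-1 - (1)·0.000 - (-1)·0.000 - (-4)·0.000) / (8) = -0.125
  w = (-9 - (2)·0.000 - (-4)·0.000 - (3)·0.000) / (10) = -0.900
Iteration 2:
  x = (-6 - (-2)·1.000 - (1)·-0.125 - (-3)·-0.900) / (9) = -0.731
  y = (10 - (-2)·-0.667 - (-1)·-0.125 - (4)·-0.900) / (10) = 1.214
  z = (-1 - (1)·-0.667 - (-1)·1.000 - (-4)·-0.900) / (8) = -0.367
  w = (-9 - (2)·-0.667 - (-4)·1.000 - (3)·-0.125) / (10) = -0.329
Residual b − A·x = (2.387, -2.653, 2.565, 1.709); ∞-norm = 2.653

2.653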